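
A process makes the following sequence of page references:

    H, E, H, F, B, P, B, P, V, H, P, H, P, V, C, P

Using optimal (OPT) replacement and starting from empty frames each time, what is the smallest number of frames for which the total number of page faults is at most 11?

f=1: 16 faults
f=2: 9 faults
f=3: 7 faults
f=4: 7 faults
f=5: 7 faults
f=6: 7 faults
f=7: 7 faults
Smallest f with faults ≤ 11 is 2.

2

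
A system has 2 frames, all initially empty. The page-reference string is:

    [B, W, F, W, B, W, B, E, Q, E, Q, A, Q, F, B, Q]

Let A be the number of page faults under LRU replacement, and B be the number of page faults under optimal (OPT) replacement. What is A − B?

Under LRU: F F F . F . . F F . . F . F F F → 10 faults.
Under OPT: F F F . F . . F F . . F . F F . → 9 faults.
A − B = 10 − 9 = 1.

1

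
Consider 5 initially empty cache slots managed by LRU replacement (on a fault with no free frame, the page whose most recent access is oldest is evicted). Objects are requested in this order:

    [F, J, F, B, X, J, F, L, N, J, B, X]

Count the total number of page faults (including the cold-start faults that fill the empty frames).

8

F: fault, frames {F}
J: fault, frames {F,J}
F: hit
B: fault, frames {J,F,B}
X: fault, frames {J,F,B,X}
J: hit
F: hit
L: fault, frames {B,X,J,F,L}
N: fault, evict B, frames {X,J,F,L,N}
J: hit
B: fault, evict X, frames {F,L,N,J,B}
X: fault, evict F, frames {L,N,J,B,X}
Page faults: 8.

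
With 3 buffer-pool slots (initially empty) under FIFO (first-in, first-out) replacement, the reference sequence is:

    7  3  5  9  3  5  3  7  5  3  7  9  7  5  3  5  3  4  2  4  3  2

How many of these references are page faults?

10

7 → fault, frames (7)
3 → fault, frames (7 3)
5 → fault, frames (7 3 5)
9 → fault, evict 7, frames (3 5 9)
3 → hit
5 → hit
3 → hit
7 → fault, evict 3, frames (5 9 7)
5 → hit
3 → fault, evict 5, frames (9 7 3)
7 → hit
9 → hit
7 → hit
5 → fault, evict 9, frames (7 3 5)
3 → hit
5 → hit
3 → hit
4 → fault, evict 7, frames (3 5 4)
2 → fault, evict 3, frames (5 4 2)
4 → hit
3 → fault, evict 5, frames (4 2 3)
2 → hit
Page faults: 10.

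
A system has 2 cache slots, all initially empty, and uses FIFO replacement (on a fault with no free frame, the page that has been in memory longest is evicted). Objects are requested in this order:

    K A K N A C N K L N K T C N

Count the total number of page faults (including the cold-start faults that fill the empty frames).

K -> miss, frames [K]
A -> miss, frames [K, A]
K -> hit
N -> miss, evict K, frames [A, N]
A -> hit
C -> miss, evict A, frames [N, C]
N -> hit
K -> miss, evict N, frames [C, K]
L -> miss, evict C, frames [K, L]
N -> miss, evict K, frames [L, N]
K -> miss, evict L, frames [N, K]
T -> miss, evict N, frames [K, T]
C -> miss, evict K, frames [T, C]
N -> miss, evict T, frames [C, N]
Page faults: 11.

11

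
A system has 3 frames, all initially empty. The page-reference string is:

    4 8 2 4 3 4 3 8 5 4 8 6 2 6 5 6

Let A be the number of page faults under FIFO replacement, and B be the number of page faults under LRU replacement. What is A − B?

Under FIFO: F F F . F F . F F . . F F . . . → 9 faults.
Under LRU: F F F . F . . F F F . F F . F . → 10 faults.
A − B = 9 − 10 = -1.

-1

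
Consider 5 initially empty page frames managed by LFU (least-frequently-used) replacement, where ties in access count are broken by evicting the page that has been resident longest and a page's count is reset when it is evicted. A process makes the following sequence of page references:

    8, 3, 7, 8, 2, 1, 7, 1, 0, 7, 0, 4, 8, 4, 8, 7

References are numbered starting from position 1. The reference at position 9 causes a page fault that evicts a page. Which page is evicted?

3

pos 1: 8 → fault, frames [8]
pos 2: 3 → fault, frames [8, 3]
pos 3: 7 → fault, frames [8, 3, 7]
pos 4: 8 → hit
pos 5: 2 → fault, frames [8, 3, 7, 2]
pos 6: 1 → fault, frames [8, 3, 7, 2, 1]
pos 7: 7 → hit
pos 8: 1 → hit
pos 9: 0 → fault, evict 3, frames [8, 7, 2, 1, 0]
At position 9, page 3 is evicted.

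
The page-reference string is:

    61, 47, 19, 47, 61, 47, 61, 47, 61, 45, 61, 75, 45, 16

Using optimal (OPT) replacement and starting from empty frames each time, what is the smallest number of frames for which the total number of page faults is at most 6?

3

f=1: 14 faults
f=2: 7 faults
f=3: 6 faults
f=4: 6 faults
f=5: 6 faults
f=6: 6 faults
Smallest f with faults ≤ 6 is 3.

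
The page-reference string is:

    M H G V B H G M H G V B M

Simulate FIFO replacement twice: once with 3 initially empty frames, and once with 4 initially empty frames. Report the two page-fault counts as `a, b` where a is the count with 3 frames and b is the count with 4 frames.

3 frames: F F F F F F F F . . F F . → 10 faults.
4 frames: F F F F F . . F F F F F F → 11 faults.
11 > 10: adding a frame increased faults — Belady's anomaly.

10, 11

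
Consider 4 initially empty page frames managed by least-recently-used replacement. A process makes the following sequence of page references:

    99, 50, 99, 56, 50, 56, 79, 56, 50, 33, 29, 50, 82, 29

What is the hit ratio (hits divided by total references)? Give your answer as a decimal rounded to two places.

0.50

99: miss, frames (99)
50: miss, frames (99 50)
99: hit
56: miss, frames (50 99 56)
50: hit
56: hit
79: miss, frames (99 50 56 79)
56: hit
50: hit
33: miss, evict 99, frames (79 56 50 33)
29: miss, evict 79, frames (56 50 33 29)
50: hit
82: miss, evict 56, frames (33 29 50 82)
29: hit
Hits: 7 of 14 references → 7/14 = 0.5000.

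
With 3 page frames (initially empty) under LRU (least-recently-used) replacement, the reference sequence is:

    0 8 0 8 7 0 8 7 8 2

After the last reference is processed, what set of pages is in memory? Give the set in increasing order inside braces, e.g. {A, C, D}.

0 -> miss, frames {0}
8 -> miss, frames {0,8}
0 -> hit
8 -> hit
7 -> miss, frames {0,8,7}
0 -> hit
8 -> hit
7 -> hit
8 -> hit
2 -> miss, evict 0, frames {7,8,2}

{2, 7, 8}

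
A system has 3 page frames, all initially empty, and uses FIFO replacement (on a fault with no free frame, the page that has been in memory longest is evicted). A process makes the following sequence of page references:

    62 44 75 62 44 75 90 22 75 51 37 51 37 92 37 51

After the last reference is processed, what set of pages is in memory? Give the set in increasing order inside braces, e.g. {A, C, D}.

62 → miss, frames (62)
44 → miss, frames (62 44)
75 → miss, frames (62 44 75)
62 → hit
44 → hit
75 → hit
90 → miss, evict 62, frames (44 75 90)
22 → miss, evict 44, frames (75 90 22)
75 → hit
51 → miss, evict 75, frames (90 22 51)
37 → miss, evict 90, frames (22 51 37)
51 → hit
37 → hit
92 → miss, evict 22, frames (51 37 92)
37 → hit
51 → hit

{37, 51, 92}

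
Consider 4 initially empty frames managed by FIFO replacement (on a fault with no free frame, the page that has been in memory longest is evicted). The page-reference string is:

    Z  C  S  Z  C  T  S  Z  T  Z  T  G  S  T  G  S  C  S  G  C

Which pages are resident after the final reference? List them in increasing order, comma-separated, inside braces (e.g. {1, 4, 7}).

Z → miss, frames {Z}
C → miss, frames {Z,C}
S → miss, frames {Z,C,S}
Z → hit
C → hit
T → miss, frames {Z,C,S,T}
S → hit
Z → hit
T → hit
Z → hit
T → hit
G → miss, evict Z, frames {C,S,T,G}
S → hit
T → hit
G → hit
S → hit
C → hit
S → hit
G → hit
C → hit

{C, G, S, T}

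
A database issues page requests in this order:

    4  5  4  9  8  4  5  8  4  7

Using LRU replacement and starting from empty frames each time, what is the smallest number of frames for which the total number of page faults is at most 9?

f=1: 10 faults
f=2: 9 faults
f=3: 6 faults
f=4: 5 faults
f=5: 5 faults
Smallest f with faults ≤ 9 is 2.

2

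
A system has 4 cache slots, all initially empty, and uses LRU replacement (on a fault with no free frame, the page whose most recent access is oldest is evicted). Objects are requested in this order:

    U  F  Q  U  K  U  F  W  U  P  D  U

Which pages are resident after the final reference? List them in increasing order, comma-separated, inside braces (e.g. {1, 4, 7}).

{D, P, U, W}

U -> fault, frames {U}
F -> fault, frames {U,F}
Q -> fault, frames {U,F,Q}
U -> hit
K -> fault, frames {F,Q,U,K}
U -> hit
F -> hit
W -> fault, evict Q, frames {K,U,F,W}
U -> hit
P -> fault, evict K, frames {F,W,U,P}
D -> fault, evict F, frames {W,U,P,D}
U -> hit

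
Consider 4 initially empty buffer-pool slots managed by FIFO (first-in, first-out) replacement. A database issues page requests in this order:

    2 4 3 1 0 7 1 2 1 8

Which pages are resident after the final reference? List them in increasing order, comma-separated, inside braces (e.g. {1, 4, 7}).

{0, 2, 7, 8}

2 -> fault, frames [2]
4 -> fault, frames [2, 4]
3 -> fault, frames [2, 4, 3]
1 -> fault, frames [2, 4, 3, 1]
0 -> fault, evict 2, frames [4, 3, 1, 0]
7 -> fault, evict 4, frames [3, 1, 0, 7]
1 -> hit
2 -> fault, evict 3, frames [1, 0, 7, 2]
1 -> hit
8 -> fault, evict 1, frames [0, 7, 2, 8]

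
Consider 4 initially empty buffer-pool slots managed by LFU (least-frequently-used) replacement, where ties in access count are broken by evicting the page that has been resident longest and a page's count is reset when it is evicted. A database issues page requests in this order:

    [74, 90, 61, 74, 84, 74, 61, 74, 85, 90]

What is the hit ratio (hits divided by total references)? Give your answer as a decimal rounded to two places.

0.40

74 → fault, frames (74)
90 → fault, frames (74 90)
61 → fault, frames (74 90 61)
74 → hit
84 → fault, frames (74 90 61 84)
74 → hit
61 → hit
74 → hit
85 → fault, evict 90, frames (74 61 84 85)
90 → fault, evict 84, frames (74 61 85 90)
Hits: 4 of 10 references → 4/10 = 0.4000.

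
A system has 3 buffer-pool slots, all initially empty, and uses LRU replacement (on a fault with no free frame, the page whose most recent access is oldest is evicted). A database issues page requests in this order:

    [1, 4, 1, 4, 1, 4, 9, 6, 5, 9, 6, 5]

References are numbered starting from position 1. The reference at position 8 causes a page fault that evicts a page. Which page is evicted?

1

pos 1: 1: miss, frames (1)
pos 2: 4: miss, frames (1 4)
pos 3: 1: hit
pos 4: 4: hit
pos 5: 1: hit
pos 6: 4: hit
pos 7: 9: miss, frames (1 4 9)
pos 8: 6: miss, evict 1, frames (4 9 6)
At position 8, page 1 is evicted.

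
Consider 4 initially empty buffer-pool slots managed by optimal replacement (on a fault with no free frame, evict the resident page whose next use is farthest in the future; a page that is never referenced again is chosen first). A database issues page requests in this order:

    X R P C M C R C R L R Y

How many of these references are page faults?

X → fault, frames [X]
R → fault, frames [X, R]
P → fault, frames [X, R, P]
C → fault, frames [X, R, P, C]
M → fault, evict P, frames [X, R, C, M]
C → hit
R → hit
C → hit
R → hit
L → fault, evict M, frames [X, R, C, L]
R → hit
Y → fault, evict L, frames [X, R, C, Y]
Page faults: 7.

7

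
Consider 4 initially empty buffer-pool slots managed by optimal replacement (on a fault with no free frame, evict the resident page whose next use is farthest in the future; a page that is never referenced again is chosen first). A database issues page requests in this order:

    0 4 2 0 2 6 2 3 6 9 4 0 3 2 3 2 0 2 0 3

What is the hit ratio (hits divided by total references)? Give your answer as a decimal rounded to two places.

0.65

0 -> fault, frames {0}
4 -> fault, frames {0,4}
2 -> fault, frames {0,4,2}
0 -> hit
2 -> hit
6 -> fault, frames {0,4,2,6}
2 -> hit
3 -> fault, evict 2, frames {0,4,6,3}
6 -> hit
9 -> fault, evict 6, frames {0,4,3,9}
4 -> hit
0 -> hit
3 -> hit
2 -> fault, evict 9, frames {0,4,3,2}
3 -> hit
2 -> hit
0 -> hit
2 -> hit
0 -> hit
3 -> hit
Hits: 13 of 20 references → 13/20 = 0.6500.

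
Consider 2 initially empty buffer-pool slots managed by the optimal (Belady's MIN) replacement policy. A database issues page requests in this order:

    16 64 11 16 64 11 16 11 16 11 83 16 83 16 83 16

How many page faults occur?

16 → miss, frames (16)
64 → miss, frames (16 64)
11 → miss, evict 64, frames (16 11)
16 → hit
64 → miss, evict 16, frames (11 64)
11 → hit
16 → miss, evict 64, frames (11 16)
11 → hit
16 → hit
11 → hit
83 → miss, evict 11, frames (16 83)
16 → hit
83 → hit
16 → hit
83 → hit
16 → hit
Page faults: 6.

6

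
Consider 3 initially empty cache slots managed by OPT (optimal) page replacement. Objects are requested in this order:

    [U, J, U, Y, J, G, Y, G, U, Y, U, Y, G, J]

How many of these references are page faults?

U → miss, frames [U]
J → miss, frames [U, J]
U → hit
Y → miss, frames [U, J, Y]
J → hit
G → miss, evict J, frames [U, Y, G]
Y → hit
G → hit
U → hit
Y → hit
U → hit
Y → hit
G → hit
J → miss, evict G, frames [U, Y, J]
Page faults: 5.

5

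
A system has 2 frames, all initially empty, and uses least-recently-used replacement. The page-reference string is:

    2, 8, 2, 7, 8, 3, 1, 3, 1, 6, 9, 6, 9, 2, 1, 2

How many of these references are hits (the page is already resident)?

2: miss, frames (2)
8: miss, frames (2 8)
2: hit
7: miss, evict 8, frames (2 7)
8: miss, evict 2, frames (7 8)
3: miss, evict 7, frames (8 3)
1: miss, evict 8, frames (3 1)
3: hit
1: hit
6: miss, evict 3, frames (1 6)
9: miss, evict 1, frames (6 9)
6: hit
9: hit
2: miss, evict 6, frames (9 2)
1: miss, evict 9, frames (2 1)
2: hit
Hits: 6.

6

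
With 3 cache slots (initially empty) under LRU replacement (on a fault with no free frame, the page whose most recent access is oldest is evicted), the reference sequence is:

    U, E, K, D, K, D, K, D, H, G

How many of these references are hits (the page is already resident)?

4

U: miss, frames [U]
E: miss, frames [U, E]
K: miss, frames [U, E, K]
D: miss, evict U, frames [E, K, D]
K: hit
D: hit
K: hit
D: hit
H: miss, evict E, frames [K, D, H]
G: miss, evict K, frames [D, H, G]
Hits: 4.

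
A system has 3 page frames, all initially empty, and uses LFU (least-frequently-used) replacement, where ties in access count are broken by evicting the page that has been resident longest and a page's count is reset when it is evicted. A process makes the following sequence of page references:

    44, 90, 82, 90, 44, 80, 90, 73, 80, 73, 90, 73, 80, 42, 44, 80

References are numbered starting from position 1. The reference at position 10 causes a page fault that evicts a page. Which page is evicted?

80

pos 1: 44: miss, frames (44)
pos 2: 90: miss, frames (44 90)
pos 3: 82: miss, frames (44 90 82)
pos 4: 90: hit
pos 5: 44: hit
pos 6: 80: miss, evict 82, frames (44 90 80)
pos 7: 90: hit
pos 8: 73: miss, evict 80, frames (44 90 73)
pos 9: 80: miss, evict 73, frames (44 90 80)
pos 10: 73: miss, evict 80, frames (44 90 73)
At position 10, page 80 is evicted.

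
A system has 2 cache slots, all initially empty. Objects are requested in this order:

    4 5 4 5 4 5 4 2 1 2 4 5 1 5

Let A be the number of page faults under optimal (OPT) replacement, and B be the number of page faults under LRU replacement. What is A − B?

-1

Under OPT: F F . . . . . F F . F F . . → 6 faults.
Under LRU: F F . . . . . F F . F F F . → 7 faults.
A − B = 6 − 7 = -1.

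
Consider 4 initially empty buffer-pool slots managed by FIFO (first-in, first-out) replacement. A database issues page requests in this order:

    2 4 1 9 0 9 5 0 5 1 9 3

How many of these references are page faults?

2 -> miss, frames (2)
4 -> miss, frames (2 4)
1 -> miss, frames (2 4 1)
9 -> miss, frames (2 4 1 9)
0 -> miss, evict 2, frames (4 1 9 0)
9 -> hit
5 -> miss, evict 4, frames (1 9 0 5)
0 -> hit
5 -> hit
1 -> hit
9 -> hit
3 -> miss, evict 1, frames (9 0 5 3)
Page faults: 7.

7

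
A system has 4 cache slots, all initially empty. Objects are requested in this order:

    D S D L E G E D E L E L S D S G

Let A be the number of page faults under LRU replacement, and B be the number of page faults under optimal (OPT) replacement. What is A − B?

1

Under LRU: F F . F F F . . . . . . F . . F → 7 faults.
Under OPT: F F . F F F . . . . . . F . . . → 6 faults.
A − B = 7 − 6 = 1.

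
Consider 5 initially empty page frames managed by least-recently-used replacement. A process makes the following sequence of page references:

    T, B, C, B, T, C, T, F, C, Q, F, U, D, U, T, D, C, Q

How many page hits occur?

T: miss, frames {T}
B: miss, frames {T,B}
C: miss, frames {T,B,C}
B: hit
T: hit
C: hit
T: hit
F: miss, frames {B,C,T,F}
C: hit
Q: miss, frames {B,T,F,C,Q}
F: hit
U: miss, evict B, frames {T,C,Q,F,U}
D: miss, evict T, frames {C,Q,F,U,D}
U: hit
T: miss, evict C, frames {Q,F,D,U,T}
D: hit
C: miss, evict Q, frames {F,U,T,D,C}
Q: miss, evict F, frames {U,T,D,C,Q}
Hits: 8.

8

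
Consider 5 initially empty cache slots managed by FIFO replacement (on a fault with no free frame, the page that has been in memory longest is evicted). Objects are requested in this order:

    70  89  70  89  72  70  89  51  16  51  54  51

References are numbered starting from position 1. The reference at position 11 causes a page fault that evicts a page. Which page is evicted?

pos 1: 70 → miss, frames (70)
pos 2: 89 → miss, frames (70 89)
pos 3: 70 → hit
pos 4: 89 → hit
pos 5: 72 → miss, frames (70 89 72)
pos 6: 70 → hit
pos 7: 89 → hit
pos 8: 51 → miss, frames (70 89 72 51)
pos 9: 16 → miss, frames (70 89 72 51 16)
pos 10: 51 → hit
pos 11: 54 → miss, evict 70, frames (89 72 51 16 54)
At position 11, page 70 is evicted.

70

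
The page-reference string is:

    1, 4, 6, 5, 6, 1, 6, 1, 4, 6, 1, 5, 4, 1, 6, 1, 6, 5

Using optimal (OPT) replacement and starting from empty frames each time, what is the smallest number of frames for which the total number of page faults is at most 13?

f=1: 18 faults
f=2: 11 faults
f=3: 7 faults
f=4: 4 faults
Smallest f with faults ≤ 13 is 2.

2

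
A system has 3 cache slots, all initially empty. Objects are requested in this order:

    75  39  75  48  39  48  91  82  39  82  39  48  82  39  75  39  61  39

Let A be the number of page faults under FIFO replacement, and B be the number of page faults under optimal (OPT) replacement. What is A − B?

3

Under FIFO: F F . F . . F F F . . F . . F . F F → 10 faults.
Under OPT: F F . F . . F F . . . . . . F . F . → 7 faults.
A − B = 10 − 7 = 3.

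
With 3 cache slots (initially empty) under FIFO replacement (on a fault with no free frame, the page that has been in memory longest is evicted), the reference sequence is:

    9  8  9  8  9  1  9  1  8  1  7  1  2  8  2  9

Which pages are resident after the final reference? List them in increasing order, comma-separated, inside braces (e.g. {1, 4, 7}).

{2, 8, 9}

9 -> fault, frames [9]
8 -> fault, frames [9, 8]
9 -> hit
8 -> hit
9 -> hit
1 -> fault, frames [9, 8, 1]
9 -> hit
1 -> hit
8 -> hit
1 -> hit
7 -> fault, evict 9, frames [8, 1, 7]
1 -> hit
2 -> fault, evict 8, frames [1, 7, 2]
8 -> fault, evict 1, frames [7, 2, 8]
2 -> hit
9 -> fault, evict 7, frames [2, 8, 9]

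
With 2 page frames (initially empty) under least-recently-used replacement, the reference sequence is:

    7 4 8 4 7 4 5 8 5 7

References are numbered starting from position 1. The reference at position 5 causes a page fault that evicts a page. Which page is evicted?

pos 1: 7: miss, frames [7]
pos 2: 4: miss, frames [7, 4]
pos 3: 8: miss, evict 7, frames [4, 8]
pos 4: 4: hit
pos 5: 7: miss, evict 8, frames [4, 7]
At position 5, page 8 is evicted.

8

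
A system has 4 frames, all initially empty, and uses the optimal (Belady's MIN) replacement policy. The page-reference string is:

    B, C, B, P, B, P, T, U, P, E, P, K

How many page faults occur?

B: fault, frames {B}
C: fault, frames {B,C}
B: hit
P: fault, frames {B,C,P}
B: hit
P: hit
T: fault, frames {B,C,P,T}
U: fault, evict T, frames {B,C,P,U}
P: hit
E: fault, evict U, frames {B,C,P,E}
P: hit
K: fault, evict E, frames {B,C,P,K}
Page faults: 7.

7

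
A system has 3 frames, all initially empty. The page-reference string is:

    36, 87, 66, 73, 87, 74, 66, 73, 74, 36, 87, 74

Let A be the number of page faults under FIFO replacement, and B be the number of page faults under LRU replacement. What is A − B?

-2

Under FIFO: F F F F . F . . . F F . → 7 faults.
Under LRU: F F F F . F F F . F F . → 9 faults.
A − B = 7 − 9 = -2.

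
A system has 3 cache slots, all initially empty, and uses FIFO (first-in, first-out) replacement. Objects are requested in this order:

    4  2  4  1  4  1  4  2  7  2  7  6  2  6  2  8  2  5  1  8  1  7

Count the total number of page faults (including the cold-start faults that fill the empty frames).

4 -> fault, frames {4}
2 -> fault, frames {4,2}
4 -> hit
1 -> fault, frames {4,2,1}
4 -> hit
1 -> hit
4 -> hit
2 -> hit
7 -> fault, evict 4, frames {2,1,7}
2 -> hit
7 -> hit
6 -> fault, evict 2, frames {1,7,6}
2 -> fault, evict 1, frames {7,6,2}
6 -> hit
2 -> hit
8 -> fault, evict 7, frames {6,2,8}
2 -> hit
5 -> fault, evict 6, frames {2,8,5}
1 -> fault, evict 2, frames {8,5,1}
8 -> hit
1 -> hit
7 -> fault, evict 8, frames {5,1,7}
Page faults: 10.

10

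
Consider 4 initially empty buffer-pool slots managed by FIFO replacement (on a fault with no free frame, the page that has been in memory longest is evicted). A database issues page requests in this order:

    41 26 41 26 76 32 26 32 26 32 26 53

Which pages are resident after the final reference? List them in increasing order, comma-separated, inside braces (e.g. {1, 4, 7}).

{26, 32, 53, 76}

41 -> miss, frames {41}
26 -> miss, frames {41,26}
41 -> hit
26 -> hit
76 -> miss, frames {41,26,76}
32 -> miss, frames {41,26,76,32}
26 -> hit
32 -> hit
26 -> hit
32 -> hit
26 -> hit
53 -> miss, evict 41, frames {26,76,32,53}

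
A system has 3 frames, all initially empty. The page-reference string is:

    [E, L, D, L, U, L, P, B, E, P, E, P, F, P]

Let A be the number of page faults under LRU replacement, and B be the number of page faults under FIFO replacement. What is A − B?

Under LRU: F F F . F . F F F . . . F . → 8 faults.
Under FIFO: F F F . F . F F F . . . F F → 9 faults.
A − B = 8 − 9 = -1.

-1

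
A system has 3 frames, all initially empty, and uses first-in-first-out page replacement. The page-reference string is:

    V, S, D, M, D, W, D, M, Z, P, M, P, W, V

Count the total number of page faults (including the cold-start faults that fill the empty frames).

V -> miss, frames (V)
S -> miss, frames (V S)
D -> miss, frames (V S D)
M -> miss, evict V, frames (S D M)
D -> hit
W -> miss, evict S, frames (D M W)
D -> hit
M -> hit
Z -> miss, evict D, frames (M W Z)
P -> miss, evict M, frames (W Z P)
M -> miss, evict W, frames (Z P M)
P -> hit
W -> miss, evict Z, frames (P M W)
V -> miss, evict P, frames (M W V)
Page faults: 10.

10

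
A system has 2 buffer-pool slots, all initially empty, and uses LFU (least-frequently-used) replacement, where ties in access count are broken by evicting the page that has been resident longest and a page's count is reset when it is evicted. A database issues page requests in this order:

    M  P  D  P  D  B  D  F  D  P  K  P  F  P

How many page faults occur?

10

M -> miss, frames (M)
P -> miss, frames (M P)
D -> miss, evict M, frames (P D)
P -> hit
D -> hit
B -> miss, evict P, frames (D B)
D -> hit
F -> miss, evict B, frames (D F)
D -> hit
P -> miss, evict F, frames (D P)
K -> miss, evict P, frames (D K)
P -> miss, evict K, frames (D P)
F -> miss, evict P, frames (D F)
P -> miss, evict F, frames (D P)
Page faults: 10.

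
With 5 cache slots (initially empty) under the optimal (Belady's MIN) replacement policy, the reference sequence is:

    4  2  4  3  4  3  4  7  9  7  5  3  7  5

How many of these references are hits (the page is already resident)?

8

4: fault, frames (4)
2: fault, frames (4 2)
4: hit
3: fault, frames (4 2 3)
4: hit
3: hit
4: hit
7: fault, frames (4 2 3 7)
9: fault, frames (4 2 3 7 9)
7: hit
5: fault, evict 9, frames (4 2 3 7 5)
3: hit
7: hit
5: hit
Hits: 8.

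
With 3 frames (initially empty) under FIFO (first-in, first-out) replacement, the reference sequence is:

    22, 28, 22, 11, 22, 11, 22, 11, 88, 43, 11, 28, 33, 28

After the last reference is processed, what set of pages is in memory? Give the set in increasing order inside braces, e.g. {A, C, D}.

{28, 33, 43}

22 -> fault, frames [22]
28 -> fault, frames [22, 28]
22 -> hit
11 -> fault, frames [22, 28, 11]
22 -> hit
11 -> hit
22 -> hit
11 -> hit
88 -> fault, evict 22, frames [28, 11, 88]
43 -> fault, evict 28, frames [11, 88, 43]
11 -> hit
28 -> fault, evict 11, frames [88, 43, 28]
33 -> fault, evict 88, frames [43, 28, 33]
28 -> hit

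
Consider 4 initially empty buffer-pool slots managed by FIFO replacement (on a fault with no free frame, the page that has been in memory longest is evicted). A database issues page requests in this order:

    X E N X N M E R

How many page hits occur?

3

X: fault, frames (X)
E: fault, frames (X E)
N: fault, frames (X E N)
X: hit
N: hit
M: fault, frames (X E N M)
E: hit
R: fault, evict X, frames (E N M R)
Hits: 3.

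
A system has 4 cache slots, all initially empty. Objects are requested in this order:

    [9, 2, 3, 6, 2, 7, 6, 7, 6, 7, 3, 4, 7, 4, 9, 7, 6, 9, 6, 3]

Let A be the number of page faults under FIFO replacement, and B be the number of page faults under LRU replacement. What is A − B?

Under FIFO: F F F F . F . . . . . F . . F . . . . F → 8 faults.
Under LRU: F F F F . F . . . . . F . . F . F . . F → 9 faults.
A − B = 8 − 9 = -1.

-1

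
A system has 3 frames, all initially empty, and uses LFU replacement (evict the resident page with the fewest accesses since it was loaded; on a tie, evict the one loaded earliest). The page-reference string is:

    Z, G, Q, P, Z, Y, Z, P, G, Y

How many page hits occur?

Z -> miss, frames (Z)
G -> miss, frames (Z G)
Q -> miss, frames (Z G Q)
P -> miss, evict Z, frames (G Q P)
Z -> miss, evict G, frames (Q P Z)
Y -> miss, evict Q, frames (P Z Y)
Z -> hit
P -> hit
G -> miss, evict Y, frames (P Z G)
Y -> miss, evict G, frames (P Z Y)
Hits: 2.

2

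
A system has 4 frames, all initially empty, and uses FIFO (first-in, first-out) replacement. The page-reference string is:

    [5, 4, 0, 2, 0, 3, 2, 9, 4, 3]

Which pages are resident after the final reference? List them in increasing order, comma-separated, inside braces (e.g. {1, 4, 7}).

{2, 3, 4, 9}

5 -> miss, frames {5}
4 -> miss, frames {5,4}
0 -> miss, frames {5,4,0}
2 -> miss, frames {5,4,0,2}
0 -> hit
3 -> miss, evict 5, frames {4,0,2,3}
2 -> hit
9 -> miss, evict 4, frames {0,2,3,9}
4 -> miss, evict 0, frames {2,3,9,4}
3 -> hit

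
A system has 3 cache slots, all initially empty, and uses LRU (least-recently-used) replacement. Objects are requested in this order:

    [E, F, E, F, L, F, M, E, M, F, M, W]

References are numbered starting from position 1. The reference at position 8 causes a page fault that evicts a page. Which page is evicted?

pos 1: E: fault, frames [E]
pos 2: F: fault, frames [E, F]
pos 3: E: hit
pos 4: F: hit
pos 5: L: fault, frames [E, F, L]
pos 6: F: hit
pos 7: M: fault, evict E, frames [L, F, M]
pos 8: E: fault, evict L, frames [F, M, E]
At position 8, page L is evicted.

L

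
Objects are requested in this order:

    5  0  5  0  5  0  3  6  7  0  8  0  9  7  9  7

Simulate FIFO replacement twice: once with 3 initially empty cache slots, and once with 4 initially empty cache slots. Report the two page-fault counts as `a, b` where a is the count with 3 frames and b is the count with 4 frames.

9, 8

3 frames: F F . . . . F F F F F . F F . . → 9 faults.
4 frames: F F . . . . F F F . F F F . . . → 8 faults.
8 < 9: adding a frame reduced faults, as is typical.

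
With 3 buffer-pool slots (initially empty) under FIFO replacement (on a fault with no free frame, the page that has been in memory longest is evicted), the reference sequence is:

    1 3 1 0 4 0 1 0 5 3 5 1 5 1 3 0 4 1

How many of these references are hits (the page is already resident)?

8

1 → miss, frames (1)
3 → miss, frames (1 3)
1 → hit
0 → miss, frames (1 3 0)
4 → miss, evict 1, frames (3 0 4)
0 → hit
1 → miss, evict 3, frames (0 4 1)
0 → hit
5 → miss, evict 0, frames (4 1 5)
3 → miss, evict 4, frames (1 5 3)
5 → hit
1 → hit
5 → hit
1 → hit
3 → hit
0 → miss, evict 1, frames (5 3 0)
4 → miss, evict 5, frames (3 0 4)
1 → miss, evict 3, frames (0 4 1)
Hits: 8.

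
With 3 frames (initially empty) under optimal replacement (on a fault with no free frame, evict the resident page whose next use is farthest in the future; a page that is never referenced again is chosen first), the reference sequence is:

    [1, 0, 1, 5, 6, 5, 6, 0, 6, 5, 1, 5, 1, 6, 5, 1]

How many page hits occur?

11

1 → fault, frames [1]
0 → fault, frames [1, 0]
1 → hit
5 → fault, frames [1, 0, 5]
6 → fault, evict 1, frames [0, 5, 6]
5 → hit
6 → hit
0 → hit
6 → hit
5 → hit
1 → fault, evict 0, frames [5, 6, 1]
5 → hit
1 → hit
6 → hit
5 → hit
1 → hit
Hits: 11.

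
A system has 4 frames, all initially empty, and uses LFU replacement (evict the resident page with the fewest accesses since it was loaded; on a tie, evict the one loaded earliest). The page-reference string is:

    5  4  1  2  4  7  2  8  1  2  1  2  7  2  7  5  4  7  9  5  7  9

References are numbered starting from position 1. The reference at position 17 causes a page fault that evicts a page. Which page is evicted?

5

pos 1: 5 -> fault, frames (5)
pos 2: 4 -> fault, frames (5 4)
pos 3: 1 -> fault, frames (5 4 1)
pos 4: 2 -> fault, frames (5 4 1 2)
pos 5: 4 -> hit
pos 6: 7 -> fault, evict 5, frames (4 1 2 7)
pos 7: 2 -> hit
pos 8: 8 -> fault, evict 1, frames (4 2 7 8)
pos 9: 1 -> fault, evict 7, frames (4 2 8 1)
pos 10: 2 -> hit
pos 11: 1 -> hit
pos 12: 2 -> hit
pos 13: 7 -> fault, evict 8, frames (4 2 1 7)
pos 14: 2 -> hit
pos 15: 7 -> hit
pos 16: 5 -> fault, evict 4, frames (2 1 7 5)
pos 17: 4 -> fault, evict 5, frames (2 1 7 4)
At position 17, page 5 is evicted.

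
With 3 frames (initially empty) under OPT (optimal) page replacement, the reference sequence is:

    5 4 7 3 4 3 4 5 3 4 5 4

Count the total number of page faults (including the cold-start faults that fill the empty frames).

4

5 → miss, frames (5)
4 → miss, frames (5 4)
7 → miss, frames (5 4 7)
3 → miss, evict 7, frames (5 4 3)
4 → hit
3 → hit
4 → hit
5 → hit
3 → hit
4 → hit
5 → hit
4 → hit
Page faults: 4.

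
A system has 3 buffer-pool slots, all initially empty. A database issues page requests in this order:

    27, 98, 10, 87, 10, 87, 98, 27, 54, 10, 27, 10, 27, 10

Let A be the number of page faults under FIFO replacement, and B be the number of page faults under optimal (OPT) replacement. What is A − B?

1

Under FIFO: F F F F . . . F F F . . . . → 7 faults.
Under OPT: F F F F . . . F F . . . . . → 6 faults.
A − B = 7 − 6 = 1.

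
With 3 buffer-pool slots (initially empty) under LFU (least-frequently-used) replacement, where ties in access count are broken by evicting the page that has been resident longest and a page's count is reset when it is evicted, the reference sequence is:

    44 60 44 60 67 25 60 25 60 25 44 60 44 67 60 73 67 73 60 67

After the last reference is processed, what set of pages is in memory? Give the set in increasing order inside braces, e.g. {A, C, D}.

{44, 60, 67}

44 → miss, frames (44)
60 → miss, frames (44 60)
44 → hit
60 → hit
67 → miss, frames (44 60 67)
25 → miss, evict 67, frames (44 60 25)
60 → hit
25 → hit
60 → hit
25 → hit
44 → hit
60 → hit
44 → hit
67 → miss, evict 25, frames (44 60 67)
60 → hit
73 → miss, evict 67, frames (44 60 73)
67 → miss, evict 73, frames (44 60 67)
73 → miss, evict 67, frames (44 60 73)
60 → hit
67 → miss, evict 73, frames (44 60 67)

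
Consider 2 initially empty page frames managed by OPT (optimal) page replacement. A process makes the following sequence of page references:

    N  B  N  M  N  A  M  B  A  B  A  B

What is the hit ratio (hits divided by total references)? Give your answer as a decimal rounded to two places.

N → fault, frames [N]
B → fault, frames [N, B]
N → hit
M → fault, evict B, frames [N, M]
N → hit
A → fault, evict N, frames [M, A]
M → hit
B → fault, evict M, frames [A, B]
A → hit
B → hit
A → hit
B → hit
Hits: 7 of 12 references → 7/12 = 0.5833.

0.58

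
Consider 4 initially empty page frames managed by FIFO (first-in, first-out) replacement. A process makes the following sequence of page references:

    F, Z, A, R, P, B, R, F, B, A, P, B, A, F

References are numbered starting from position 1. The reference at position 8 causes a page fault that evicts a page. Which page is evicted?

pos 1: F -> fault, frames {F}
pos 2: Z -> fault, frames {F,Z}
pos 3: A -> fault, frames {F,Z,A}
pos 4: R -> fault, frames {F,Z,A,R}
pos 5: P -> fault, evict F, frames {Z,A,R,P}
pos 6: B -> fault, evict Z, frames {A,R,P,B}
pos 7: R -> hit
pos 8: F -> fault, evict A, frames {R,P,B,F}
At position 8, page A is evicted.

A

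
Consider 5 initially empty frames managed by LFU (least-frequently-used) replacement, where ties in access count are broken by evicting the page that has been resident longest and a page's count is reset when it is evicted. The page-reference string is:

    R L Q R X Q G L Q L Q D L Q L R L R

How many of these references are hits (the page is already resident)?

12

R: fault, frames (R)
L: fault, frames (R L)
Q: fault, frames (R L Q)
R: hit
X: fault, frames (R L Q X)
Q: hit
G: fault, frames (R L Q X G)
L: hit
Q: hit
L: hit
Q: hit
D: fault, evict X, frames (R L Q G D)
L: hit
Q: hit
L: hit
R: hit
L: hit
R: hit
Hits: 12.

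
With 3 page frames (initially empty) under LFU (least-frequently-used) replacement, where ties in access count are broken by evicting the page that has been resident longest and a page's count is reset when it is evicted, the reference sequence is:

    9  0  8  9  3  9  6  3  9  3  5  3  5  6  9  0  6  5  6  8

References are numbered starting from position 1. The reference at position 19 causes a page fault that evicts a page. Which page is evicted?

5

pos 1: 9 → fault, frames [9]
pos 2: 0 → fault, frames [9, 0]
pos 3: 8 → fault, frames [9, 0, 8]
pos 4: 9 → hit
pos 5: 3 → fault, evict 0, frames [9, 8, 3]
pos 6: 9 → hit
pos 7: 6 → fault, evict 8, frames [9, 3, 6]
pos 8: 3 → hit
pos 9: 9 → hit
pos 10: 3 → hit
pos 11: 5 → fault, evict 6, frames [9, 3, 5]
pos 12: 3 → hit
pos 13: 5 → hit
pos 14: 6 → fault, evict 5, frames [9, 3, 6]
pos 15: 9 → hit
pos 16: 0 → fault, evict 6, frames [9, 3, 0]
pos 17: 6 → fault, evict 0, frames [9, 3, 6]
pos 18: 5 → fault, evict 6, frames [9, 3, 5]
pos 19: 6 → fault, evict 5, frames [9, 3, 6]
At position 19, page 5 is evicted.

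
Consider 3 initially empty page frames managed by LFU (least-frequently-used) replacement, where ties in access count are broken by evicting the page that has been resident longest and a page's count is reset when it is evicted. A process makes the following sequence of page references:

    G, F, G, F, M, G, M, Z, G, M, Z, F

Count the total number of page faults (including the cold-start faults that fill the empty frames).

G: miss, frames {G}
F: miss, frames {G,F}
G: hit
F: hit
M: miss, frames {G,F,M}
G: hit
M: hit
Z: miss, evict F, frames {G,M,Z}
G: hit
M: hit
Z: hit
F: miss, evict Z, frames {G,M,F}
Page faults: 5.

5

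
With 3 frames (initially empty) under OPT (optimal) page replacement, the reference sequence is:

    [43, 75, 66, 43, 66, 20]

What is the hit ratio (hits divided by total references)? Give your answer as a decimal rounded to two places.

0.33

43: fault, frames [43]
75: fault, frames [43, 75]
66: fault, frames [43, 75, 66]
43: hit
66: hit
20: fault, evict 66, frames [43, 75, 20]
Hits: 2 of 6 references → 2/6 = 0.3333.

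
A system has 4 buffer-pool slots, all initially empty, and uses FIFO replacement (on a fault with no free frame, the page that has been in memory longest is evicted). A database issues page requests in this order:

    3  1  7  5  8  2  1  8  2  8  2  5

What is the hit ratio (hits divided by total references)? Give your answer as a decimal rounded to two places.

3 → miss, frames (3)
1 → miss, frames (3 1)
7 → miss, frames (3 1 7)
5 → miss, frames (3 1 7 5)
8 → miss, evict 3, frames (1 7 5 8)
2 → miss, evict 1, frames (7 5 8 2)
1 → miss, evict 7, frames (5 8 2 1)
8 → hit
2 → hit
8 → hit
2 → hit
5 → hit
Hits: 5 of 12 references → 5/12 = 0.4167.

0.42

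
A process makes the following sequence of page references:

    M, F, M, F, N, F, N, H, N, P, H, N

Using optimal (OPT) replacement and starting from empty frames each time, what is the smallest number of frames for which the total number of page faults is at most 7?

f=1: 12 faults
f=2: 6 faults
f=3: 5 faults
f=4: 5 faults
f=5: 5 faults
Smallest f with faults ≤ 7 is 2.

2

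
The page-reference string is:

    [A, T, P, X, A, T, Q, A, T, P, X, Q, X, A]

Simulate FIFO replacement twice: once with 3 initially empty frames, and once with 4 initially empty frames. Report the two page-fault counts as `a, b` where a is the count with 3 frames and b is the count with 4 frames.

10, 11

3 frames: F F F F F F F . . F F . . F → 10 faults.
4 frames: F F F F . . F F F F F F . F → 11 faults.
11 > 10: adding a frame increased faults — Belady's anomaly.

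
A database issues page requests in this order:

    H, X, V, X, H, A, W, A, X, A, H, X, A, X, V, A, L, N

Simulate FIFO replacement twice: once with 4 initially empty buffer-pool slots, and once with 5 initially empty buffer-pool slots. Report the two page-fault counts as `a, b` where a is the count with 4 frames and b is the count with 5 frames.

11, 7

4 frames: F F F . . F F . . . F F . . F F F F → 11 faults.
5 frames: F F F . . F F . . . . . . . . . F F → 7 faults.
7 < 11: adding a frame reduced faults, as is typical.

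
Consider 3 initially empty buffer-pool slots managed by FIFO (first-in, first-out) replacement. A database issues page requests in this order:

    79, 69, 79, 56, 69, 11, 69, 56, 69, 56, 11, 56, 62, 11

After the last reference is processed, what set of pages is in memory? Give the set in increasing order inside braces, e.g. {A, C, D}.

{11, 56, 62}

79: miss, frames {79}
69: miss, frames {79,69}
79: hit
56: miss, frames {79,69,56}
69: hit
11: miss, evict 79, frames {69,56,11}
69: hit
56: hit
69: hit
56: hit
11: hit
56: hit
62: miss, evict 69, frames {56,11,62}
11: hit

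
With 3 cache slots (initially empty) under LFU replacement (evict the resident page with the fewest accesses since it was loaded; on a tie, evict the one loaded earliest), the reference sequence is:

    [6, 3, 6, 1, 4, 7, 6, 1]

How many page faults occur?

6 -> miss, frames (6)
3 -> miss, frames (6 3)
6 -> hit
1 -> miss, frames (6 3 1)
4 -> miss, evict 3, frames (6 1 4)
7 -> miss, evict 1, frames (6 4 7)
6 -> hit
1 -> miss, evict 4, frames (6 7 1)
Page faults: 6.

6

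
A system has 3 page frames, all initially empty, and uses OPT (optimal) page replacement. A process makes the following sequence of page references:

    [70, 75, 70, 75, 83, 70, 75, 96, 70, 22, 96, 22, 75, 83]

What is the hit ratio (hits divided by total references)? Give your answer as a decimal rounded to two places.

0.57

70: fault, frames {70}
75: fault, frames {70,75}
70: hit
75: hit
83: fault, frames {70,75,83}
70: hit
75: hit
96: fault, evict 83, frames {70,75,96}
70: hit
22: fault, evict 70, frames {75,96,22}
96: hit
22: hit
75: hit
83: fault, evict 22, frames {75,96,83}
Hits: 8 of 14 references → 8/14 = 0.5714.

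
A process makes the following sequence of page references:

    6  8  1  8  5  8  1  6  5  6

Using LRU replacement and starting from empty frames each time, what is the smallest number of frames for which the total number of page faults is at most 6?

3

f=1: 10 faults
f=2: 7 faults
f=3: 6 faults
f=4: 4 faults
Smallest f with faults ≤ 6 is 3.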